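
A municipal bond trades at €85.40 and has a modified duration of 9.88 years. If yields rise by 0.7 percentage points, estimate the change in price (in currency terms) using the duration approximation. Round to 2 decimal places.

-€5.91

Duration approximation: ΔP/P ≈ -D_mod · Δy = -9.88 × (+0.007) = -0.069160.
ΔP ≈ 85.40 × (-0.069160) = -5.906264.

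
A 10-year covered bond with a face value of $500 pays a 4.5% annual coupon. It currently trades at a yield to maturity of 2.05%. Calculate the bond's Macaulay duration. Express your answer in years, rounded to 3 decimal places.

8.457 years

Periodic yield y = 0.0205. Discount each cash flow and weight by its year:
  t   CF        PV=CF/(1+0.0205)^t    t·PV
  1        22.50        22.0480        22.0480
  2        22.50        21.6051        43.2102
  3        22.50        21.1711        63.5133
  4        22.50        20.7458        82.9833
  5        22.50        20.3291       101.6453
  6        22.50        19.9207       119.5242
  7        22.50        19.5205       136.6437
  8        22.50        19.1284       153.0271
  9        22.50        18.7441       168.6972
  10      522.50       426.5365     4,265.3650
  Σ                    609.7494     5,156.6574
Price P = Σ PV = 609.7494.
Macaulay duration = Σ(t·PV) / P = 5,156.6574 / 609.7494 = 8.45701 years.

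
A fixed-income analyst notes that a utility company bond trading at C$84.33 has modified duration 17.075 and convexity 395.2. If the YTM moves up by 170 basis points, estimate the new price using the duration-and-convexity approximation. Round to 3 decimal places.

C$64.667

Duration effect: -D_mod·Δy = -17.075 × (+0.017) = -0.290275
Convexity effect: ½·C·(Δy)² = 0.5 × 395.2 × (0.017)² = +0.0571064
ΔP/P ≈ -0.290275 + 0.0571064 = -0.2331686
New price ≈ 84.33 × (1 - 0.2331686) = 64.666891962.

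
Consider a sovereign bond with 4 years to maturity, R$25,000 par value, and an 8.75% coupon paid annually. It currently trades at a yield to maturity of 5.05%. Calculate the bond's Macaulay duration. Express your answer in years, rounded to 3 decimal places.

Periodic yield y = 0.0505. Discount each cash flow and weight by its year:
  t   CF        PV=CF/(1+0.0505)^t    t·PV
  1     2,187.50     2,082.3417     2,082.3417
  2     2,187.50     1,982.2387     3,964.4774
  3     2,187.50     1,886.9478     5,660.8435
  4    27,187.50    22,324.6700    89,298.6799
  Σ                 28,276.1982   101,006.3425
Price P = Σ PV = 28,276.1982.
Macaulay duration = Σ(t·PV) / P = 101,006.3425 / 28,276.1982 = 3.57213 years.

3.572 years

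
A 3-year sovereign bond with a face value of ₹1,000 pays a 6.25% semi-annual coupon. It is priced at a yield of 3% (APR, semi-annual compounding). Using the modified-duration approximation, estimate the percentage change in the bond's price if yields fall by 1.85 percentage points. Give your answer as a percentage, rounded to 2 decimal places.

Periodic yield y = 0.015. Modified duration first:
  t   CF        PV=CF/(1+0.015)^t    t·PV
  1        31.25        30.7882        30.7882
  2        31.25        30.3332        60.6664
  3        31.25        29.8849        89.6547
  4        31.25        29.4433       117.7730
  5        31.25        29.0081       145.0407
  6     1,031.25       943.1216     5,658.7298
  Σ                  1,092.5793     6,102.6528
P = 1,092.5793; D_Mac = 5.58555 half-year periods = 2.79277 yrs; D_mod = 2.79277/(1+0.015) = 2.75150 yrs.
ΔP/P ≈ -D_mod · Δy = -2.75150 × (-0.0185) = +0.050903 = +5.0903%.

+5.09%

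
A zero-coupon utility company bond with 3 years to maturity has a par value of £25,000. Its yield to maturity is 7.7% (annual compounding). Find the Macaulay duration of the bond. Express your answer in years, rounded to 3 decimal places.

A zero-coupon bond has a single cash flow at maturity, so its Macaulay duration equals its maturity: 3 years.

3.000 years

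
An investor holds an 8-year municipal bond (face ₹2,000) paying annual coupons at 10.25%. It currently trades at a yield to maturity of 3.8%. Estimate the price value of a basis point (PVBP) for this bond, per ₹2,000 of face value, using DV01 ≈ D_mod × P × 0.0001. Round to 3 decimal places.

Periodic yield y = 0.038.
  t   CF        PV=CF/(1+0.038)^t    t·PV
  1       205.00       197.4952       197.4952
  2       205.00       190.2651       380.5302
  3       205.00       183.2997       549.8992
  4       205.00       176.5893       706.3573
  5       205.00       170.1246       850.6230
  6       205.00       163.8965       983.3791
  7       205.00       157.8965     1,105.2752
  8     2,205.00     1,636.1750    13,089.4004
  Σ                  2,875.7420    17,862.9596
P = 2,875.7420; D_Mac = 6.21160 yrs; D_mod = 5.98420 yrs.
DV01 ≈ 5.98420 × 2,875.7420 × 0.0001 = 1.720902.

₹1.721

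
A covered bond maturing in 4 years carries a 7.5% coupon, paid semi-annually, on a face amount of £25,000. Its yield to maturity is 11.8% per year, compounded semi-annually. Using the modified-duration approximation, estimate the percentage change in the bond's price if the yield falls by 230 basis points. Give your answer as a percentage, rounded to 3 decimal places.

+7.573%

Periodic yield y = 0.059. Modified duration first:
  t   CF        PV=CF/(1+0.059)^t    t·PV
  1       937.50       885.2691       885.2691
  2       937.50       835.9482     1,671.8964
  3       937.50       789.3751     2,368.1252
  4       937.50       745.3966     2,981.5866
  5       937.50       703.8684     3,519.3421
  6       937.50       664.6538     3,987.9230
  7       937.50       627.6240     4,393.3681
  8    25,937.50    16,396.8504   131,174.8029
  Σ                 21,648.9856   150,982.3133
P = 21,648.9856; D_Mac = 6.97411 half-year periods = 3.48705 yrs; D_mod = 3.48705/(1+0.059) = 3.29278 yrs.
ΔP/P ≈ -D_mod · Δy = -3.29278 × (-0.023) = +0.075734 = +7.5734%.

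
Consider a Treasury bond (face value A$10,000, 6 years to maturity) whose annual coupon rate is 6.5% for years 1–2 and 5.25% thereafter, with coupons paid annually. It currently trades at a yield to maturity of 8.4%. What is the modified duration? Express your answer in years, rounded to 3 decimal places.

Periodic yield y = 0.084. First find Macaulay duration:
  t   CF        PV=CF/(1+0.084)^t    t·PV
  1       650.00       599.6310       599.6310
  2       650.00       553.1651     1,106.3303
  3       525.00       412.1653     1,236.4960
  4       525.00       380.2263     1,520.9053
  5       525.00       350.7623     1,753.8114
  6    10,525.00     6,487.0375    38,922.2253
  Σ                  8,782.9876    45,139.3992
P = 8,782.9876; Macaulay duration = 45,139.3992 / 8,782.9876 = 5.13941 years.
Modified duration = D_Mac / (1 + y) = 5.13941 / 1.084 = 4.74116 years.

4.741 years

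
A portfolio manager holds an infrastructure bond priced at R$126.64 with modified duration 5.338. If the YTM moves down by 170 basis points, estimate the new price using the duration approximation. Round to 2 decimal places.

Duration approximation: ΔP/P ≈ -D_mod · Δy = -5.338 × (-0.017) = +0.090746.
New price ≈ 126.64 × (1 + 0.090746) = 138.13207344.

R$138.13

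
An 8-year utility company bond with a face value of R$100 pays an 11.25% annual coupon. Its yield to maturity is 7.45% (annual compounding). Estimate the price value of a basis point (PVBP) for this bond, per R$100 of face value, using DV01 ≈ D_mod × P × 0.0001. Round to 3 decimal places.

Periodic yield y = 0.0745.
  t   CF        PV=CF/(1+0.0745)^t    t·PV
  1        11.25        10.4700        10.4700
  2        11.25         9.7441        19.4881
  3        11.25         9.0685        27.2054
  4        11.25         8.4397        33.7588
  5        11.25         7.8545        39.2727
  6        11.25         7.3099        43.8597
  7        11.25         6.8031        47.6218
  8       111.25        62.6107       500.8857
  Σ                    122.3005       722.5621
P = 122.3005; D_Mac = 5.90809 yrs; D_mod = 5.49845 yrs.
DV01 ≈ 5.49845 × 122.3005 × 0.0001 = 0.067246.

R$0.067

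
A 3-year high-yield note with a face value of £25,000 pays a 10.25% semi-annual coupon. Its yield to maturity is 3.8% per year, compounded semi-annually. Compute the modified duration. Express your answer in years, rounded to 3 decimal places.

Periodic yield y = 0.019. First find Macaulay duration:
  t   CF        PV=CF/(1+0.019)^t    t·PV
  1     1,281.25     1,257.3602     1,257.3602
  2     1,281.25     1,233.9158     2,467.8315
  3     1,281.25     1,210.9085     3,632.7255
  4     1,281.25     1,188.3302     4,753.3209
  5     1,281.25     1,166.1729     5,830.8647
  6    26,281.25    23,474.7466   140,848.4798
  Σ                 29,531.4342   158,790.5825
P = 29,531.4342; Macaulay duration = 158,790.5825 / 29,531.4342 = 5.37700 half-year periods = 2.68850 years.
Modified duration = D_Mac / (1 + y) = 2.68850 / 1.019 = 2.63837 years.

2.638 years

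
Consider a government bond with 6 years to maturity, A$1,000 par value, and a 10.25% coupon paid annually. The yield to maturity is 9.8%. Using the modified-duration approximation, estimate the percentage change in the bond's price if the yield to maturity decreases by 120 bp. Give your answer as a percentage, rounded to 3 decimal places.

Periodic yield y = 0.098. Modified duration first:
  t   CF        PV=CF/(1+0.098)^t    t·PV
  1       102.50        93.3515        93.3515
  2       102.50        85.0196       170.0393
  3       102.50        77.4314       232.2941
  4       102.50        70.5204       282.0814
  5       102.50        64.2262       321.1310
  6     1,102.50       629.1650     3,774.9900
  Σ                  1,019.7141     4,873.8873
P = 1,019.7141; D_Mac = 4.77966 yrs; D_mod = 4.77966/(1+0.098) = 4.35306 yrs.
ΔP/P ≈ -D_mod · Δy = -4.35306 × (-0.012) = +0.052237 = +5.2237%.

+5.224%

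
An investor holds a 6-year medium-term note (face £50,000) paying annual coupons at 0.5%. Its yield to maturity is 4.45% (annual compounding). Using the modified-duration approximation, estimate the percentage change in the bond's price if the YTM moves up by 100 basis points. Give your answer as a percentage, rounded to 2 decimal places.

Periodic yield y = 0.0445. Modified duration first:
  t   CF        PV=CF/(1+0.0445)^t    t·PV
  1       250.00       239.3490       239.3490
  2       250.00       229.1517       458.3034
  3       250.00       219.3889       658.1667
  4       250.00       210.0420       840.1682
  5       250.00       201.0934     1,005.4669
  6    50,250.00    38,697.7220   232,186.3319
  Σ                 39,796.7470   235,387.7862
P = 39,796.7470; D_Mac = 5.91475 yrs; D_mod = 5.91475/(1+0.0445) = 5.66276 yrs.
ΔP/P ≈ -D_mod · Δy = -5.66276 × (+0.01) = -0.056628 = -5.6628%.

-5.66%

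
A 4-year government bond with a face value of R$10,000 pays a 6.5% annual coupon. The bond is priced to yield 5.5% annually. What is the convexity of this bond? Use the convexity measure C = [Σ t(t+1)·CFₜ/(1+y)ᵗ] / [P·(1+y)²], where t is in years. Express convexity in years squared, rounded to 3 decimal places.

15.912

With y = 0.055:
  t   CF        PV=CF/(1+0.055)^t    t·PV        t(t+1)·PV
  1       650.00       616.1137       616.1137       1,232.2275
  2       650.00       583.9941     1,167.9881       3,503.9644
  3       650.00       553.5489     1,660.6466       6,642.5866
  4    10,650.00     8,596.8583    34,387.4333     171,937.1663
  Σ                 10,350.5150    37,832.1818     183,315.9448
P = 10,350.5150.
Convexity = Σ t(t+1)·PV / [P·(1+y)²] = 183,315.9448 / (10,350.5150 × 1.113025) = 15.91231.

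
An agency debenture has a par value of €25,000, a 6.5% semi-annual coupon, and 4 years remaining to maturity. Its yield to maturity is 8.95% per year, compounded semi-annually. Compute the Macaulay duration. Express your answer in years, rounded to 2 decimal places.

3.56 years

Periodic yield y = 0.04475. Discount each cash flow and weight by its period:
  t   CF        PV=CF/(1+0.04475)^t    t·PV
  1       812.50       777.6980       777.6980
  2       812.50       744.3867     1,488.7734
  3       812.50       712.5022     2,137.5067
  4       812.50       681.9835     2,727.9339
  5       812.50       652.7719     3,263.8596
  6       812.50       624.8116     3,748.8697
  7       812.50       598.0489     4,186.3424
  8    25,812.50    18,185.7422   145,485.9377
  Σ                 22,977.9451   163,816.9214
Price P = Σ PV = 22,977.9451.
Macaulay duration = Σ(t·PV) / P = 163,816.9214 / 22,977.9451 = 7.12931 half-year periods.
In years: 7.12931 / 2 = 3.56466 years.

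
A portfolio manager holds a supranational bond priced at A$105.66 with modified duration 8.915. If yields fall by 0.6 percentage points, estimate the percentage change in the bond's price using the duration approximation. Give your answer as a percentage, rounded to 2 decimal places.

Duration approximation: ΔP/P ≈ -D_mod · Δy = -8.915 × (-0.006) = +0.053490.
As a percentage: +5.3490%.

+5.35%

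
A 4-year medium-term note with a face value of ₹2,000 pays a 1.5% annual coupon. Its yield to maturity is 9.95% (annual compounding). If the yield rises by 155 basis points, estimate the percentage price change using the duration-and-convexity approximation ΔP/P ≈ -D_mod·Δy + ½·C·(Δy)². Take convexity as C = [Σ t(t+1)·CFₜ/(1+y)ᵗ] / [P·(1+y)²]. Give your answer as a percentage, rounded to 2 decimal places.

-5.30%

With y = 0.0995:
  t   CF        PV=CF/(1+0.0995)^t    t·PV        t(t+1)·PV
  1        30.00        27.2851        27.2851          54.5703
  2        30.00        24.8159        49.6319         148.8957
  3        30.00        22.5702        67.7106         270.8425
  4     2,030.00     1,389.0411     5,556.1645      27,780.8224
  Σ                  1,463.7124     5,700.7921      28,255.1309
P = 1,463.7124; D_Mac = 3.89475 yrs; D_mod = 3.54229 yrs; C = 15.96802.
Duration effect: -3.54229 × (+0.0155) = -0.054906
Convexity effect: 0.5 × 15.96802 × (0.0155)² = +0.0019182
ΔP/P ≈ -0.054906 + 0.0019182 = -0.052987 = -5.2987%.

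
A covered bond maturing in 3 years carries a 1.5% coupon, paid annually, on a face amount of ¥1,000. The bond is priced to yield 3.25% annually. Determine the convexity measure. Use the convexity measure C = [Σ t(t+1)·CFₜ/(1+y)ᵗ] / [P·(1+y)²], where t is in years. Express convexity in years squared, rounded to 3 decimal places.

With y = 0.0325:
  t   CF        PV=CF/(1+0.0325)^t    t·PV        t(t+1)·PV
  1        15.00        14.5278        14.5278          29.0557
  2        15.00        14.0706        28.1411          84.4233
  3     1,015.00       922.1379     2,766.4136      11,065.6545
  Σ                    950.7363     2,809.0826      11,179.1335
P = 950.7363.
Convexity = Σ t(t+1)·PV / [P·(1+y)²] = 11,179.1335 / (950.7363 × 1.066056) = 11.02981.

11.030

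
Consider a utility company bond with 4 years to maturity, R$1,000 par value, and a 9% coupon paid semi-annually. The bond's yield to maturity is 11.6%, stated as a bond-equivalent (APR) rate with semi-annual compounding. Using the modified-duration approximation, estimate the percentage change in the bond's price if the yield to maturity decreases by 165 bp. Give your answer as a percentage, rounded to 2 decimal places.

Periodic yield y = 0.058. Modified duration first:
  t   CF        PV=CF/(1+0.058)^t    t·PV
  1        45.00        42.5331        42.5331
  2        45.00        40.2014        80.4028
  3        45.00        37.9975       113.9926
  4        45.00        35.9145       143.6580
  5        45.00        33.9457       169.7283
  6        45.00        32.0847       192.5084
  7        45.00        30.3258       212.2809
  8     1,045.00       665.6270     5,325.0162
  Σ                    918.6298     6,280.1203
P = 918.6298; D_Mac = 6.83640 half-year periods = 3.41820 yrs; D_mod = 3.41820/(1+0.058) = 3.23081 yrs.
ΔP/P ≈ -D_mod · Δy = -3.23081 × (-0.0165) = +0.053308 = +5.3308%.

+5.33%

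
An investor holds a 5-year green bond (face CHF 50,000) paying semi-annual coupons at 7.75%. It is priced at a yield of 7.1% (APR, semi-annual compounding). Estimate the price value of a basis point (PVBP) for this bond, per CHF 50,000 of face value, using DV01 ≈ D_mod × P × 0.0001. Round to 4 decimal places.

Periodic yield y = 0.0355.
  t   CF        PV=CF/(1+0.0355)^t    t·PV
  1     1,937.50     1,871.0768     1,871.0768
  2     1,937.50     1,806.9307     3,613.8615
  3     1,937.50     1,744.9838     5,234.9514
  4     1,937.50     1,685.1606     6,740.6424
  5     1,937.50     1,627.3883     8,136.9416
  6     1,937.50     1,571.5966     9,429.5798
  7     1,937.50     1,517.7177    10,624.0236
  8     1,937.50     1,465.6858    11,725.4865
  9     1,937.50     1,415.4378    12,738.9400
  10   51,937.50    36,642.0707   366,420.7074
  Σ                 51,348.0489   436,536.2111
P = 51,348.0489; D_Mac = 8.50152 half-year periods = 4.25076 yrs; D_mod = 4.10503 yrs.
DV01 ≈ 4.10503 × 51,348.0489 × 0.0001 = 21.078523.

CHF 21.0785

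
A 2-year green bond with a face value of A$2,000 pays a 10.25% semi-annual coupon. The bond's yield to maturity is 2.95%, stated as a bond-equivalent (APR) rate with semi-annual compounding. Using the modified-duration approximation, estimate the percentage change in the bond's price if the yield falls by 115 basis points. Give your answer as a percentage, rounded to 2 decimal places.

+2.12%

Periodic yield y = 0.01475. Modified duration first:
  t   CF        PV=CF/(1+0.01475)^t    t·PV
  1       102.50       101.0101       101.0101
  2       102.50        99.5419       199.0837
  3       102.50        98.0950       294.2849
  4     2,102.50     1,982.8952     7,931.5809
  Σ                  2,281.5421     8,525.9595
P = 2,281.5421; D_Mac = 3.73693 half-year periods = 1.86846 yrs; D_mod = 1.86846/(1+0.01475) = 1.84130 yrs.
ΔP/P ≈ -D_mod · Δy = -1.84130 × (-0.0115) = +0.021175 = +2.1175%.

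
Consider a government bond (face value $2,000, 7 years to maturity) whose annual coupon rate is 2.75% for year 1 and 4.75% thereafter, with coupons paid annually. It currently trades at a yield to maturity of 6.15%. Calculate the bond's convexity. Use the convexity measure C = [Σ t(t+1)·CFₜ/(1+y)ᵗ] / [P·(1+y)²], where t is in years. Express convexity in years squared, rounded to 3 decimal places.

41.858

With y = 0.0615:
  t   CF        PV=CF/(1+0.0615)^t    t·PV        t(t+1)·PV
  1        55.00        51.8135        51.8135         103.6269
  2        95.00        84.3109       168.6218         505.8653
  3        95.00        79.4262       238.2785         953.1140
  4        95.00        74.8245       299.2979       1,496.4893
  5        95.00        70.4894       352.4468       2,114.6810
  6        95.00        66.4054       398.4326       2,789.0282
  7     2,095.00     1,379.5709     9,656.9966      77,255.9727
  Σ                  1,806.8407    11,165.8876      85,218.7774
P = 1,806.8407.
Convexity = Σ t(t+1)·PV / [P·(1+y)²] = 85,218.7774 / (1,806.8407 × 1.126782) = 41.85771.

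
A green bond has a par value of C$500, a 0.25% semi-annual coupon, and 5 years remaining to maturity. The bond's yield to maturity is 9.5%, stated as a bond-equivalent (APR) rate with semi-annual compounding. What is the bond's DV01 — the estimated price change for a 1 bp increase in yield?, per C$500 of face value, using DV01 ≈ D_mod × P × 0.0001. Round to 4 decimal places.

C$0.1512

Periodic yield y = 0.0475.
  t   CF        PV=CF/(1+0.0475)^t    t·PV
  1        0.625         0.5967         0.5967
  2        0.625         0.5696         1.1392
  3        0.625         0.5438         1.6313
  4        0.625         0.5191         2.0765
  5        0.625         0.4956         2.4779
  6        0.625         0.4731         2.8386
  7        0.625         0.4516         3.1615
  8        0.625         0.4312         3.4494
  9        0.625         0.4116         3.7046
  10     500.625       314.7547     3,147.5470
  Σ                    319.2470     3,168.6226
P = 319.2470; D_Mac = 9.92530 half-year periods = 4.96265 yrs; D_mod = 4.73761 yrs.
DV01 ≈ 4.73761 × 319.2470 × 0.0001 = 0.151247.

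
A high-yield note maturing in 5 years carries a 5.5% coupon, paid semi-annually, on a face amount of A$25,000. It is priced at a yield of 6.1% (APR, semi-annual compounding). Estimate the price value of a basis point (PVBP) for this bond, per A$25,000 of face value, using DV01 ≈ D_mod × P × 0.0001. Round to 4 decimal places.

Periodic yield y = 0.0305.
  t   CF        PV=CF/(1+0.0305)^t    t·PV
  1       687.50       667.1519       667.1519
  2       687.50       647.4060     1,294.8120
  3       687.50       628.2445     1,884.7336
  4       687.50       609.6502     2,438.6008
  5       687.50       591.6062     2,958.0310
  6       687.50       574.0963     3,444.5776
  7       687.50       557.1046     3,899.7321
  8       687.50       540.6158     4,324.9264
  9       687.50       524.6150     4,721.5354
  10   25,687.50    19,021.3737   190,213.7371
  Σ                 24,361.8642   215,847.8377
P = 24,361.8642; D_Mac = 8.86007 half-year periods = 4.43004 yrs; D_mod = 4.29892 yrs.
DV01 ≈ 4.29892 × 24,361.8642 × 0.0001 = 10.472966.

A$10.4730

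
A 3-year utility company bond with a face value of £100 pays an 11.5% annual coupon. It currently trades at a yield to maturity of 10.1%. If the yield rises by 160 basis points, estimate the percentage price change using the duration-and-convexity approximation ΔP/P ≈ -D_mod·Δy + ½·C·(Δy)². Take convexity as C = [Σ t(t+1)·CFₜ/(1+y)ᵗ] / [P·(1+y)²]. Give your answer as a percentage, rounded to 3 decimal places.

With y = 0.101:
  t   CF        PV=CF/(1+0.101)^t    t·PV        t(t+1)·PV
  1        11.50        10.4450        10.4450          20.8901
  2        11.50         9.4869        18.9738          56.9213
  3       111.50        83.5435       250.6306       1,002.5226
  Σ                    103.4755       280.0494       1,080.3339
P = 103.4755; D_Mac = 2.70643 yrs; D_mod = 2.45816 yrs; C = 8.61283.
Duration effect: -2.45816 × (+0.016) = -0.039331
Convexity effect: 0.5 × 8.61283 × (0.016)² = +0.0011024
ΔP/P ≈ -0.039331 + 0.0011024 = -0.038228 = -3.8228%.

-3.823%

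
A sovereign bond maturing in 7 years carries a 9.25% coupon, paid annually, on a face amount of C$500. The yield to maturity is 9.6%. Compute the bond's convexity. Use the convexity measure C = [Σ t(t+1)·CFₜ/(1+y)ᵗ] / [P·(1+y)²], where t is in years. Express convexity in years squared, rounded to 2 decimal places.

With y = 0.096:
  t   CF        PV=CF/(1+0.096)^t    t·PV        t(t+1)·PV
  1        46.25        42.1989        42.1989          84.3978
  2        46.25        38.5027        77.0053         231.0159
  3        46.25        35.1302       105.3905         421.5619
  4        46.25        32.0531       128.2122         641.0612
  5        46.25        29.2455       146.2275         877.3648
  6        46.25        26.6838       160.1031       1,120.7215
  7       546.25       287.5528     2,012.8695      16,102.9557
  Σ                    491.3669     2,672.0069      19,479.0788
P = 491.3669.
Convexity = Σ t(t+1)·PV / [P·(1+y)²] = 19,479.0788 / (491.3669 × 1.201216) = 33.00209.

33.00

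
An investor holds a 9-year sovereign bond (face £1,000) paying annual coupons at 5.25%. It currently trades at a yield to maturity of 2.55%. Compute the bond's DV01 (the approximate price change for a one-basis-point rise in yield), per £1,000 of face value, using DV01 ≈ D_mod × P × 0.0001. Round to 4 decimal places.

Periodic yield y = 0.0255.
  t   CF        PV=CF/(1+0.0255)^t    t·PV
  1        52.50        51.1945        51.1945
  2        52.50        49.9215        99.8431
  3        52.50        48.6802       146.0406
  4        52.50        47.4697       189.8789
  5        52.50        46.2893       231.4467
  6        52.50        45.1383       270.8299
  7        52.50        44.0159       308.1113
  8        52.50        42.9214       343.3713
  9     1,052.50       839.0757     7,551.6809
  Σ                  1,214.7066     9,192.3972
P = 1,214.7066; D_Mac = 7.56759 yrs; D_mod = 7.37941 yrs.
DV01 ≈ 7.37941 × 1,214.7066 × 0.0001 = 0.896382.

£0.8964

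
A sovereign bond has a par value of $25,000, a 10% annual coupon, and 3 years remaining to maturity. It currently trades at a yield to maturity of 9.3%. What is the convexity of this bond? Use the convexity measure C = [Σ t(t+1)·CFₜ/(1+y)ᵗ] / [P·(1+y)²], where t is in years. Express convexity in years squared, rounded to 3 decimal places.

With y = 0.093:
  t   CF        PV=CF/(1+0.093)^t    t·PV        t(t+1)·PV
  1     2,500.00     2,287.2827     2,287.2827       4,574.5654
  2     2,500.00     2,092.6649     4,185.3297      12,555.9892
  3    27,500.00    21,060.6712    63,182.0136     252,728.0544
  Σ                 25,440.6188    69,654.6261     269,858.6091
P = 25,440.6188.
Convexity = Σ t(t+1)·PV / [P·(1+y)²] = 269,858.6091 / (25,440.6188 × 1.194649) = 8.87909.

8.879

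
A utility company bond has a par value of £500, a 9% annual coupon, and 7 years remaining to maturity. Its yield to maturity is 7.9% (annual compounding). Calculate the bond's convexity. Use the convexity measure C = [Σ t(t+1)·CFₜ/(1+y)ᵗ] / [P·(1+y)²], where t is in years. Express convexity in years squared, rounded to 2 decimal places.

34.85

With y = 0.079:
  t   CF        PV=CF/(1+0.079)^t    t·PV        t(t+1)·PV
  1        45.00        41.7053        41.7053          83.4106
  2        45.00        38.6518        77.3036         231.9107
  3        45.00        35.8219       107.4656         429.8624
  4        45.00        33.1991       132.7965         663.9826
  5        45.00        30.7684       153.8421         923.0528
  6        45.00        28.5157       171.0941       1,197.6589
  7       545.00       320.0710     2,240.4973      17,923.9786
  Σ                    528.7332     2,924.7046      21,453.8566
P = 528.7332.
Convexity = Σ t(t+1)·PV / [P·(1+y)²] = 21,453.8566 / (528.7332 × 1.164241) = 34.85185.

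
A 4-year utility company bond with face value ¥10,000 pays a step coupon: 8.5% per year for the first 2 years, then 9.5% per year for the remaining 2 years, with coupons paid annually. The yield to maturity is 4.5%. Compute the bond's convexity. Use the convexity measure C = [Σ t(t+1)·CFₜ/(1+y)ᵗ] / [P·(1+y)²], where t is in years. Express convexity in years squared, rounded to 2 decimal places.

With y = 0.045:
  t   CF        PV=CF/(1+0.045)^t    t·PV        t(t+1)·PV
  1       850.00       813.3971       813.3971       1,626.7943
  2       850.00       778.3705     1,556.7409       4,670.2228
  3       950.00       832.4818     2,497.4453       9,989.7813
  4    10,950.00     9,182.2467    36,728.9868     183,644.9342
  Σ                 11,606.4961    41,596.5702     199,931.7325
P = 11,606.4961.
Convexity = Σ t(t+1)·PV / [P·(1+y)²] = 199,931.7325 / (11,606.4961 × 1.092025) = 15.77422.

15.77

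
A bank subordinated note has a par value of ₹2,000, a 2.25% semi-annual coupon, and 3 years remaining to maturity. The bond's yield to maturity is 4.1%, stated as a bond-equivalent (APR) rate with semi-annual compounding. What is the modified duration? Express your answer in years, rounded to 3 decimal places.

2.857 years

Periodic yield y = 0.0205. First find Macaulay duration:
  t   CF        PV=CF/(1+0.0205)^t    t·PV
  1        22.50        22.0480        22.0480
  2        22.50        21.6051        43.2102
  3        22.50        21.1711        63.5133
  4        22.50        20.7458        82.9833
  5        22.50        20.3291       101.6453
  6     2,022.50     1,790.6490    10,743.8943
  Σ                  1,896.5482    11,057.2944
P = 1,896.5482; Macaulay duration = 11,057.2944 / 1,896.5482 = 5.83022 half-year periods = 2.91511 years.
Modified duration = D_Mac / (1 + y) = 2.91511 / 1.0205 = 2.85655 years.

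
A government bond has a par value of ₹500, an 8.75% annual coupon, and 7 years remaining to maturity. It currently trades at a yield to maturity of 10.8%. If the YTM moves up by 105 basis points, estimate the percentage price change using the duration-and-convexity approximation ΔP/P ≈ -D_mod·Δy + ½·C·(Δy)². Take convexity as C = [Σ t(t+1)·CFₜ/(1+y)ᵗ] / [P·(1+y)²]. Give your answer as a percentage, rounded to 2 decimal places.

With y = 0.108:
  t   CF        PV=CF/(1+0.108)^t    t·PV        t(t+1)·PV
  1        43.75        39.4856        39.4856          78.9711
  2        43.75        35.6368        71.2736         213.8207
  3        43.75        32.1632        96.4895         385.9580
  4        43.75        29.0281       116.1125         580.5625
  5        43.75        26.1987       130.9934         785.9601
  6        43.75        23.6450       141.8701         993.0904
  7       543.75       265.2290     1,856.6027      14,852.8219
  Σ                    451.3863     2,452.8273      17,891.1848
P = 451.3863; D_Mac = 5.43399 yrs; D_mod = 4.90432 yrs; C = 32.28578.
Duration effect: -4.90432 × (+0.0105) = -0.051495
Convexity effect: 0.5 × 32.28578 × (0.0105)² = +0.0017798
ΔP/P ≈ -0.051495 + 0.0017798 = -0.049716 = -4.9716%.

-4.97%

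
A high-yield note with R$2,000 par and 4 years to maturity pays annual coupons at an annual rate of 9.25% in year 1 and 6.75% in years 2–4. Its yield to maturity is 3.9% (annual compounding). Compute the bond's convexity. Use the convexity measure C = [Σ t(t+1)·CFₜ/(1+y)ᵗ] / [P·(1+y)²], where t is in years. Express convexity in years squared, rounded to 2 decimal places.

16.10

With y = 0.039:
  t   CF        PV=CF/(1+0.039)^t    t·PV        t(t+1)·PV
  1       185.00       178.0558       178.0558         356.1116
  2       135.00       125.0555       250.1109         750.3328
  3       135.00       120.3614       361.0841       1,444.3365
  4     2,135.00     1,832.0431     7,328.1724      36,640.8622
  Σ                  2,255.5158     8,117.4233      39,191.6431
P = 2,255.5158.
Convexity = Σ t(t+1)·PV / [P·(1+y)²] = 39,191.6431 / (2,255.5158 × 1.079521) = 16.09595.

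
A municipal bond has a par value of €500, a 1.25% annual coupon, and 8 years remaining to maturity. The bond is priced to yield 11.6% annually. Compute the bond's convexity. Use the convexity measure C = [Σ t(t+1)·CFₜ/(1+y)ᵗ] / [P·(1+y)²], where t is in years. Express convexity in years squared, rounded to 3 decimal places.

52.785

With y = 0.116:
  t   CF        PV=CF/(1+0.116)^t    t·PV        t(t+1)·PV
  1         6.25         5.6004         5.6004          11.2007
  2         6.25         5.0182        10.0365          30.1095
  3         6.25         4.4966        13.4899          53.9596
  4         6.25         4.0292        16.1170          80.5848
  5         6.25         3.6104        18.0522         108.3129
  6         6.25         3.2352        19.4109         135.8764
  7         6.25         2.8989        20.2922         162.3374
  8       506.25       210.4028     1,683.2223      15,149.0004
  Σ                    239.2917     1,786.2212      15,731.3817
P = 239.2917.
Convexity = Σ t(t+1)·PV / [P·(1+y)²] = 15,731.3817 / (239.2917 × 1.245456) = 52.78503.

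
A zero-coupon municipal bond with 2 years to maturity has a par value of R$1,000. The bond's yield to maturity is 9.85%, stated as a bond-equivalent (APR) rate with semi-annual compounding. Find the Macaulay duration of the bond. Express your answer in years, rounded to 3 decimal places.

A zero-coupon bond has a single cash flow at maturity, so its Macaulay duration equals its maturity: 2 years.
(Equivalently: 4 semi-annual periods ÷ 2 = 2 years.)

2.000 years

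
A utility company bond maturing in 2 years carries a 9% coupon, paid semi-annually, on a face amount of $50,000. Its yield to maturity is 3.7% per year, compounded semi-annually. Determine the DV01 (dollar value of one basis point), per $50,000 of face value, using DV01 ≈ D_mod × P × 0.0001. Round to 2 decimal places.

$10.17

Periodic yield y = 0.0185.
  t   CF        PV=CF/(1+0.0185)^t    t·PV
  1     2,250.00     2,209.1311     2,209.1311
  2     2,250.00     2,169.0045     4,338.0090
  3     2,250.00     2,129.6068     6,388.8203
  4    52,250.00    48,555.9171   194,223.6685
  Σ                 55,063.6595   207,159.6288
P = 55,063.6595; D_Mac = 3.76218 half-year periods = 1.88109 yrs; D_mod = 1.84692 yrs.
DV01 ≈ 1.84692 × 55,063.6595 × 0.0001 = 10.169839.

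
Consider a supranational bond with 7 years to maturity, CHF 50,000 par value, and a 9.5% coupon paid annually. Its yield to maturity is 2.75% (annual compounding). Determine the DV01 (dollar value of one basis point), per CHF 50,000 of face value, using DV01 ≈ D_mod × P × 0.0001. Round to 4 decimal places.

CHF 39.4865

Periodic yield y = 0.0275.
  t   CF        PV=CF/(1+0.0275)^t    t·PV
  1     4,750.00     4,622.8710     4,622.8710
  2     4,750.00     4,499.1446     8,998.2891
  3     4,750.00     4,378.7295    13,136.1885
  4     4,750.00     4,261.5372    17,046.1489
  5     4,750.00     4,147.4815    20,737.4075
  6     4,750.00     4,036.4783    24,218.8700
  7    54,750.00    45,280.5100   316,963.5700
  Σ                 71,226.7522   405,723.3451
P = 71,226.7522; D_Mac = 5.69622 yrs; D_mod = 5.54377 yrs.
DV01 ≈ 5.54377 × 71,226.7522 × 0.0001 = 39.486457.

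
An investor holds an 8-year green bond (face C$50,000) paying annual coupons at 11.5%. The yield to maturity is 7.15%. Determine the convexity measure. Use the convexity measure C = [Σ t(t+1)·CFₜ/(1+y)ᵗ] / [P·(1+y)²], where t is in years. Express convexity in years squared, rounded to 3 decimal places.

41.181

With y = 0.0715:
  t   CF        PV=CF/(1+0.0715)^t    t·PV        t(t+1)·PV
  1     5,750.00     5,366.3089     5,366.3089      10,732.6178
  2     5,750.00     5,008.2211    10,016.4422      30,049.3266
  3     5,750.00     4,674.0281    14,022.0843      56,088.3371
  4     5,750.00     4,362.1354    17,448.5417      87,242.7083
  5     5,750.00     4,071.0550    20,355.2749     122,131.6495
  6     5,750.00     3,799.3980    22,796.3881     159,574.7170
  7     5,750.00     3,545.8684    24,821.0790     198,568.6321
  8    55,750.00    32,085.4008   256,683.2064   2,310,148.8575
  Σ                 62,912.4158   371,509.3255   2,974,536.8458
P = 62,912.4158.
Convexity = Σ t(t+1)·PV / [P·(1+y)²] = 2,974,536.8458 / (62,912.4158 × 1.148112) = 41.18117.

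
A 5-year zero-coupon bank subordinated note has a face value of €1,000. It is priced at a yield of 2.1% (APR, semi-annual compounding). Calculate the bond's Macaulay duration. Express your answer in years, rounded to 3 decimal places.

A zero-coupon bond has a single cash flow at maturity, so its Macaulay duration equals its maturity: 5 years.
(Equivalently: 10 semi-annual periods ÷ 2 = 5 years.)

5.000 years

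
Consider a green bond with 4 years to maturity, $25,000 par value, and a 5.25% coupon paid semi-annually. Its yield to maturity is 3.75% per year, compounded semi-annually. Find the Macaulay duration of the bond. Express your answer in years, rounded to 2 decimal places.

3.67 years

Periodic yield y = 0.01875. Discount each cash flow and weight by its period:
  t   CF        PV=CF/(1+0.01875)^t    t·PV
  1       656.25       644.1718       644.1718
  2       656.25       632.3159     1,264.6317
  3       656.25       620.6781     1,862.0344
  4       656.25       609.2546     2,437.0185
  5       656.25       598.0413     2,990.2067
  6       656.25       587.0344     3,522.2067
  7       656.25       576.2301     4,033.6109
  8    25,656.25    22,113.2311   176,905.8489
  Σ                 26,380.9574   193,659.7296
Price P = Σ PV = 26,380.9574.
Macaulay duration = Σ(t·PV) / P = 193,659.7296 / 26,380.9574 = 7.34089 half-year periods.
In years: 7.34089 / 2 = 3.67045 years.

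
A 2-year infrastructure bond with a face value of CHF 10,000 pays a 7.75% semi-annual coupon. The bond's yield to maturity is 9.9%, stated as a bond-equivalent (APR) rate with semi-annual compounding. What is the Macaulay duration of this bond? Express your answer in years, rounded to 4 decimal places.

Periodic yield y = 0.0495. Discount each cash flow and weight by its period:
  t   CF        PV=CF/(1+0.0495)^t    t·PV
  1       387.50       369.2234       369.2234
  2       387.50       351.8089       703.6178
  3       387.50       335.2157     1,005.6472
  4    10,387.50     8,562.1191    34,248.4764
  Σ                  9,618.3672    36,326.9648
Price P = Σ PV = 9,618.3672.
Macaulay duration = Σ(t·PV) / P = 36,326.9648 / 9,618.3672 = 3.77683 half-year periods.
In years: 3.77683 / 2 = 1.88842 years.

1.8884 years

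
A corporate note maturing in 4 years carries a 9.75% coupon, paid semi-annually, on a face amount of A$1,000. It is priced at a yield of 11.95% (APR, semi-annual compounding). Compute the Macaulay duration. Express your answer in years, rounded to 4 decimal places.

Periodic yield y = 0.05975. Discount each cash flow and weight by its period:
  t   CF        PV=CF/(1+0.05975)^t    t·PV
  1        48.75        46.0014        46.0014
  2        48.75        43.4078        86.8156
  3        48.75        40.9604       122.8812
  4        48.75        38.6510       154.6041
  5        48.75        36.4718       182.3591
  6        48.75        34.4155       206.4930
  7        48.75        32.4751       227.3258
  8     1,048.75       659.2416     5,273.9324
  Σ                    931.6246     6,300.4126
Price P = Σ PV = 931.6246.
Macaulay duration = Σ(t·PV) / P = 6,300.4126 / 931.6246 = 6.76282 half-year periods.
In years: 6.76282 / 2 = 3.38141 years.

3.3814 years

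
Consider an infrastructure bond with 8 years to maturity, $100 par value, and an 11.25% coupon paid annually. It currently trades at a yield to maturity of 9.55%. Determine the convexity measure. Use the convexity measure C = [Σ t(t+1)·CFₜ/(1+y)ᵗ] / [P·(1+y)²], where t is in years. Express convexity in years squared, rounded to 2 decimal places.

With y = 0.0955:
  t   CF        PV=CF/(1+0.0955)^t    t·PV        t(t+1)·PV
  1        11.25        10.2693        10.2693          20.5386
  2        11.25         9.3741        18.7481          56.2444
  3        11.25         8.5569        25.6706         102.6825
  4        11.25         7.8109        31.2437         156.2187
  5        11.25         7.1300        35.6501         213.9005
  6        11.25         6.5085        39.0508         273.3553
  7        11.25         5.9411        41.5876         332.7008
  8       111.25        53.6292       429.0333       3,861.2993
  Σ                    109.2199       631.2535       5,016.9401
P = 109.2199.
Convexity = Σ t(t+1)·PV / [P·(1+y)²] = 5,016.9401 / (109.2199 × 1.200120) = 38.27476.

38.27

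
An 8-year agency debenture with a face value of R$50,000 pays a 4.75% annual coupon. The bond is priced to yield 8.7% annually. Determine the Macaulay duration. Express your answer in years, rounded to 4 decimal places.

6.6570 years

Periodic yield y = 0.087. Discount each cash flow and weight by its year:
  t   CF        PV=CF/(1+0.087)^t    t·PV
  1     2,375.00     2,184.9126     2,184.9126
  2     2,375.00     2,010.0392     4,020.0784
  3     2,375.00     1,849.1621     5,547.4863
  4     2,375.00     1,701.1611     6,804.6443
  5     2,375.00     1,565.0056     7,825.0280
  6     2,375.00     1,439.7476     8,638.4853
  7     2,375.00     1,324.5148     9,271.6034
  8    52,375.00    26,871.2385   214,969.9078
  Σ                 38,945.7814   259,262.1461
Price P = Σ PV = 38,945.7814.
Macaulay duration = Σ(t·PV) / P = 259,262.1461 / 38,945.7814 = 6.65700 years.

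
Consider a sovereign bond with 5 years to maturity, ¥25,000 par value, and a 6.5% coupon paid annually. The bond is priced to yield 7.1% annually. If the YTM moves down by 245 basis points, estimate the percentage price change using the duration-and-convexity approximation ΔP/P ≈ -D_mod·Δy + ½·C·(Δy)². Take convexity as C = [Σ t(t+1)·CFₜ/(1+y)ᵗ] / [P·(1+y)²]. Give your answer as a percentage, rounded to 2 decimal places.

+10.77%

With y = 0.071:
  t   CF        PV=CF/(1+0.071)^t    t·PV        t(t+1)·PV
  1     1,625.00     1,517.2736     1,517.2736       3,034.5472
  2     1,625.00     1,416.6887     2,833.3774       8,500.1321
  3     1,625.00     1,322.7719     3,968.3156      15,873.2625
  4     1,625.00     1,235.0811     4,940.3245      24,701.6223
  5    26,625.00    18,894.7984    94,473.9919     566,843.9517
  Σ                 24,386.6136   107,733.2830     618,953.5158
P = 24,386.6136; D_Mac = 4.41772 yrs; D_mod = 4.12486 yrs; C = 22.12726.
Duration effect: -4.12486 × (-0.0245) = +0.101059
Convexity effect: 0.5 × 22.12726 × (-0.0245)² = +0.0066409
ΔP/P ≈ +0.101059 + 0.0066409 = +0.107700 = +10.7700%.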